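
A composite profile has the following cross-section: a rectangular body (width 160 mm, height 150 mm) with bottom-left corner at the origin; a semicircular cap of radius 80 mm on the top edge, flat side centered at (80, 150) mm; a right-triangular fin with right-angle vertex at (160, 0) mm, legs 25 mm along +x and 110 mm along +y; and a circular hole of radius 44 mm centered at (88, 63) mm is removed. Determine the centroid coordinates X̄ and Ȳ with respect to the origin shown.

X̄ = 82.48 mm, Ȳ = 113.02 mm

rectangular body: A = 160 × 150 = 24000.00, centroid at (80.00, 75.00).
semicircular top: A = ½π·80² = 10053.10, centroid at (80.00, 183.95).
triangular fin: A = ½·25·110 = 1375.00, centroid at (168.33, 36.67).
hole: A = −π·44² = -6082.12, centroid at (88.00, 63.00).
ΣA = 29345.97 mm², ΣAX̄ = 2420479.20 mm³, ΣAȲ = 3316540.70 mm³.
X̄ = 2420479.20/29345.97 = 82.48 mm; Ȳ = 3316540.70/29345.97 = 113.02 mm.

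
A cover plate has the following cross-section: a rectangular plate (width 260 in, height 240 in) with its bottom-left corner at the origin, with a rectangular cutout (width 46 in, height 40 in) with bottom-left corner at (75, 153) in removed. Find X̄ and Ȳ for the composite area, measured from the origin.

plate: A = 260 × 240 = 62400.00, centroid at (130.00, 120.00).
hole: A = −(46 × 40) = -1840.00, centroid at (98.00, 173.00).
ΣA = 60560.00 in²
ΣAX̄ = (62400.00)(130.00) + (-1840.00)(98.00) = 7931680.00 in³
ΣAȲ = (62400.00)(120.00) + (-1840.00)(173.00) = 7169680.00 in³
X̄ = 7931680.00 / 60560.00 = 130.97 in
Ȳ = 7169680.00 / 60560.00 = 118.39 in

X̄ = 130.97 in, Ȳ = 118.39 in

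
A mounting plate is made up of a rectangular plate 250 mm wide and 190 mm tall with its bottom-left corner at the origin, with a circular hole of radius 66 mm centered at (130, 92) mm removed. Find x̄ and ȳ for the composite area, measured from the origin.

x̄ = 122.98 mm, ȳ = 96.21 mm

plate: A = 250 × 190 = 47500.00, centroid at (125.00, 95.00).
hole: A = −π·66² = -13684.78, centroid at (130.00, 92.00).
ΣA = 33815.22 mm², ΣAx̄ = 4158478.91 mm³, ΣAȳ = 3253500.46 mm³.
x̄ = 4158478.91/33815.22 = 122.98 mm; ȳ = 3253500.46/33815.22 = 96.21 mm.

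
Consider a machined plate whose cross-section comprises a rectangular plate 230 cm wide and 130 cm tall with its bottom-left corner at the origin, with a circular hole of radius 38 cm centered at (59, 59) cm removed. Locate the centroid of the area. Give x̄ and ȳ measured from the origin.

x̄ = 125.02 cm, ȳ = 66.07 cm

plate: A = 230 × 130 = 29900.00, centroid at (115.00, 65.00).
hole: A = −π·38² = -4536.46, centroid at (59.00, 59.00).
ΣA = 25363.54 cm², ΣAx̄ = 3170848.87 cm³, ΣAȳ = 1675848.87 cm³.
x̄ = 3170848.87/25363.54 = 125.02 cm; ȳ = 1675848.87/25363.54 = 66.07 cm.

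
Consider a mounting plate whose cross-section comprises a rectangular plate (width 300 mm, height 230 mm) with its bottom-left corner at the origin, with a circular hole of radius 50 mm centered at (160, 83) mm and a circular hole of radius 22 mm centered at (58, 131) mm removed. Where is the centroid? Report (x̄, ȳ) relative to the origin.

x̄ = 151.03 mm, ȳ = 118.81 mm

plate: A = 300 × 230 = 69000.00, centroid at (150.00, 115.00).
hole 1: A = −π·50² = -7853.98, centroid at (160.00, 83.00).
hole 2: A = −π·22² = -1520.53, centroid at (58.00, 131.00).
ΣA = 59625.49 mm²
ΣAx̄ = (69000.00)(150.00) + (-7853.98)(160.00) + (-1520.53)(58.00) = 9005172.15 mm³
ΣAȳ = (69000.00)(115.00) + (-7853.98)(83.00) + (-1520.53)(131.00) = 7083929.98 mm³
x̄ = 9005172.15 / 59625.49 = 151.03 mm
ȳ = 7083929.98 / 59625.49 = 118.81 mm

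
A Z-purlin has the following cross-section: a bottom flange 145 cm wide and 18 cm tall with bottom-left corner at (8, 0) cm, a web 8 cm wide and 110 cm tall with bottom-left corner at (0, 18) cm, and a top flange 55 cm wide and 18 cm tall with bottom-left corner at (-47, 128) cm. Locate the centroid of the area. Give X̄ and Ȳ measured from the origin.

X̄ = 43.38 cm, Ȳ = 49.86 cm

bottom flange: A = 145 × 18 = 2610.00, centroid at (80.50, 9.00).
web: A = 8 × 110 = 880.00, centroid at (4.00, 73.00).
top flange: A = 55 × 18 = 990.00, centroid at (-19.50, 137.00).
ΣA = 4480.00 cm², ΣAX̄ = 194320.00 cm³, ΣAȲ = 223360.00 cm³.
X̄ = 194320.00/4480.00 = 43.38 cm; Ȳ = 223360.00/4480.00 = 49.86 cm.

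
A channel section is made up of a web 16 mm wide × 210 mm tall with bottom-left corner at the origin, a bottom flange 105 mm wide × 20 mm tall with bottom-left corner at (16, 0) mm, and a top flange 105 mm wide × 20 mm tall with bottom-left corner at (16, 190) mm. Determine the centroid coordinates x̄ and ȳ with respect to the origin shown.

web: A = 16 × 210 = 3360.00, centroid at (8.00, 105.00).
bottom flange: A = 105 × 20 = 2100.00, centroid at (68.50, 10.00).
top flange: A = 105 × 20 = 2100.00, centroid at (68.50, 200.00).
ΣA = 7560.00 mm², ΣAx̄ = 314580.00 mm³, ΣAȳ = 793800.00 mm³.
x̄ = 314580.00/7560.00 = 41.61 mm; ȳ = 793800.00/7560.00 = 105.00 mm.

x̄ = 41.61 mm, ȳ = 105.00 mm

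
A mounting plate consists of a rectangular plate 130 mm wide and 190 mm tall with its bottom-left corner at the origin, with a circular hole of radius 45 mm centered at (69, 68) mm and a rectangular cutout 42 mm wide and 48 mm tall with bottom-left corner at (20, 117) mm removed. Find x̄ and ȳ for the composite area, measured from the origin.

plate: A = 130 × 190 = 24700.00, centroid at (65.00, 95.00).
hole 1: A = −π·45² = -6361.73, centroid at (69.00, 68.00).
hole 2: A = −(42 × 48) = -2016.00, centroid at (41.00, 141.00).
ΣA = 16322.27 mm², ΣAx̄ = 1083884.97 mm³, ΣAȳ = 1629646.69 mm³.
x̄ = 1083884.97/16322.27 = 66.41 mm; ȳ = 1629646.69/16322.27 = 99.84 mm.

x̄ = 66.41 mm, ȳ = 99.84 mm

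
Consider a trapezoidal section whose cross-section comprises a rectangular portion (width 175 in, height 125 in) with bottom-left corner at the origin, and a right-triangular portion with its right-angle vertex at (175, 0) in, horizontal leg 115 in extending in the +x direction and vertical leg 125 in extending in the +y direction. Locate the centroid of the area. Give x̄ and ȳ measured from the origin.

x̄ = 118.62 in, ȳ = 57.35 in

rectangular portion: A = 175 × 125 = 21875.00, centroid at (87.50, 62.50).
triangular portion: A = ½·115·125 = 7187.50, centroid at (213.33, 41.67).
ΣA = 29062.50 in²
ΣAx̄ = (21875.00)(87.50) + (7187.50)(213.33) = 3447395.83 in³
ΣAȳ = (21875.00)(62.50) + (7187.50)(41.67) = 1666666.67 in³
x̄ = 3447395.83 / 29062.50 = 118.62 in
ȳ = 1666666.67 / 29062.50 = 57.35 in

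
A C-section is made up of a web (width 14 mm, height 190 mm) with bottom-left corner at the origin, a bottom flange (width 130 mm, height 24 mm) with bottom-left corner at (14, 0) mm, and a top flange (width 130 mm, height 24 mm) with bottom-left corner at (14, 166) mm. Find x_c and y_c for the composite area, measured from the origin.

x_c = 57.48 mm, y_c = 95.00 mm

Part | A | x̄ᵢ | ȳᵢ | A·x̄ᵢ | A·ȳᵢ
web | 2660.00 | 7.00 | 95.00 | 18620.00 | 252700.00
bottom flange | 3120.00 | 79.00 | 12.00 | 246480.00 | 37440.00
top flange | 3120.00 | 79.00 | 178.00 | 246480.00 | 555360.00
Σ | 8900.00 |  |  | 511580.00 | 845500.00
x_c = 511580.00 / 8900.00 = 57.48 mm
y_c = 845500.00 / 8900.00 = 95.00 mm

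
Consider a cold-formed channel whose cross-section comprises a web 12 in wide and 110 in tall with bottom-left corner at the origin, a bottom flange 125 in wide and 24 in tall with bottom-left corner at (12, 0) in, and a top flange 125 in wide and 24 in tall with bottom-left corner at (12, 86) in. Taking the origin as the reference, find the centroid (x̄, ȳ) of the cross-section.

x̄ = 62.15 in, ȳ = 55.00 in

Part | A | x̄ᵢ | ȳᵢ | A·x̄ᵢ | A·ȳᵢ
web | 1320.00 | 6.00 | 55.00 | 7920.00 | 72600.00
bottom flange | 3000.00 | 74.50 | 12.00 | 223500.00 | 36000.00
top flange | 3000.00 | 74.50 | 98.00 | 223500.00 | 294000.00
Σ | 7320.00 |  |  | 454920.00 | 402600.00
x̄ = 454920.00 / 7320.00 = 62.15 in
ȳ = 402600.00 / 7320.00 = 55.00 in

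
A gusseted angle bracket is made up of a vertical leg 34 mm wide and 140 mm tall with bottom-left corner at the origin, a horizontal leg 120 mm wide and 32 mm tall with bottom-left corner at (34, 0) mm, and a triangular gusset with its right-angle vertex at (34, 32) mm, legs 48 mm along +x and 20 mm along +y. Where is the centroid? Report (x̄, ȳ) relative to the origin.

vertical leg: A = 34 × 140 = 4760.00, centroid at (17.00, 70.00).
horizontal leg: A = 120 × 32 = 3840.00, centroid at (94.00, 16.00).
gusset: A = ½·48·20 = 480.00, centroid at (50.00, 38.67).
ΣA = 9080.00 mm²
ΣAx̄ = (4760.00)(17.00) + (3840.00)(94.00) + (480.00)(50.00) = 465880.00 mm³
ΣAȳ = (4760.00)(70.00) + (3840.00)(16.00) + (480.00)(38.67) = 413200.00 mm³
x̄ = 465880.00 / 9080.00 = 51.31 mm
ȳ = 413200.00 / 9080.00 = 45.51 mm

x̄ = 51.31 mm, ȳ = 45.51 mm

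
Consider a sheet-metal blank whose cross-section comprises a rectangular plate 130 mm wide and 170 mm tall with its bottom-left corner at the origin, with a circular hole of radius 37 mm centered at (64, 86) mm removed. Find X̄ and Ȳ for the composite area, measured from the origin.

X̄ = 65.24 mm, Ȳ = 84.76 mm

Part | A | x̄ᵢ | ȳᵢ | A·x̄ᵢ | A·ȳᵢ
plate | 22100.00 | 65.00 | 85.00 | 1436500.00 | 1878500.00
hole | -4300.84 | 64.00 | 86.00 | -275253.78 | -369872.27
Σ | 17799.16 |  |  | 1161246.22 | 1508627.73
X̄ = 1161246.22 / 17799.16 = 65.24 mm
Ȳ = 1508627.73 / 17799.16 = 84.76 mm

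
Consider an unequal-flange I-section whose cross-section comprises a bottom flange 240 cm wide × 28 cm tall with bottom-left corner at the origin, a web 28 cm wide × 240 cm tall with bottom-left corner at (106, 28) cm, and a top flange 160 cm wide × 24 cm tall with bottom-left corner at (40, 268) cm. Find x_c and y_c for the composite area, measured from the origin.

bottom flange: A = 240 × 28 = 6720.00, centroid at (120.00, 14.00).
web: A = 28 × 240 = 6720.00, centroid at (120.00, 148.00).
top flange: A = 160 × 24 = 3840.00, centroid at (120.00, 280.00).
ΣA = 17280.00 cm²
ΣAx_c = (6720.00)(120.00) + (6720.00)(120.00) + (3840.00)(120.00) = 2073600.00 cm³
ΣAy_c = (6720.00)(14.00) + (6720.00)(148.00) + (3840.00)(280.00) = 2163840.00 cm³
x_c = 2073600.00 / 17280.00 = 120.00 cm
y_c = 2163840.00 / 17280.00 = 125.22 cm

x_c = 120.00 cm, y_c = 125.22 cm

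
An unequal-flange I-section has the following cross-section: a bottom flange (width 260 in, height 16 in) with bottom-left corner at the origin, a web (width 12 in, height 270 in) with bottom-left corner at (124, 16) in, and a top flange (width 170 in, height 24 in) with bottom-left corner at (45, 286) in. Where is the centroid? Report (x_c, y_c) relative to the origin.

bottom flange: A = 260 × 16 = 4160.00, centroid at (130.00, 8.00).
web: A = 12 × 270 = 3240.00, centroid at (130.00, 151.00).
top flange: A = 170 × 24 = 4080.00, centroid at (130.00, 298.00).
ΣA = 11480.00 in², ΣAx_c = 1492400.00 in³, ΣAy_c = 1738360.00 in³.
x_c = 1492400.00/11480.00 = 130.00 in; y_c = 1738360.00/11480.00 = 151.43 in.

x_c = 130.00 in, y_c = 151.43 in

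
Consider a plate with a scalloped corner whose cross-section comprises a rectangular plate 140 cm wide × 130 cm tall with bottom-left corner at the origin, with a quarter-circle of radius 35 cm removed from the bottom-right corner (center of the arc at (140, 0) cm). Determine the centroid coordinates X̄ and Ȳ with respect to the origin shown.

X̄ = 66.92 cm, Ȳ = 67.80 cm

plate: A = 140 × 130 = 18200.00, centroid at (70.00, 65.00).
removed quarter-circle: A = −¼π·35² = -962.11, centroid at (125.15, 14.85).
ΣA = 17237.89 cm², ΣAX̄ = 1153595.88 cm³, ΣAȲ = 1168708.33 cm³.
X̄ = 1153595.88/17237.89 = 66.92 cm; Ȳ = 1168708.33/17237.89 = 67.80 cm.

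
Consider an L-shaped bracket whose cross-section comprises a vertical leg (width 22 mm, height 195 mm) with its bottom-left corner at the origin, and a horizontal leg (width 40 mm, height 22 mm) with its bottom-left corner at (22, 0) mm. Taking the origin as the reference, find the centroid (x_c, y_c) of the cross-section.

x_c = 16.28 mm, y_c = 82.78 mm

Part | A | x̄ᵢ | ȳᵢ | A·x̄ᵢ | A·ȳᵢ
vertical leg | 4290.00 | 11.00 | 97.50 | 47190.00 | 418275.00
horizontal leg | 880.00 | 42.00 | 11.00 | 36960.00 | 9680.00
Σ | 5170.00 |  |  | 84150.00 | 427955.00
x_c = 84150.00 / 5170.00 = 16.28 mm
y_c = 427955.00 / 5170.00 = 82.78 mm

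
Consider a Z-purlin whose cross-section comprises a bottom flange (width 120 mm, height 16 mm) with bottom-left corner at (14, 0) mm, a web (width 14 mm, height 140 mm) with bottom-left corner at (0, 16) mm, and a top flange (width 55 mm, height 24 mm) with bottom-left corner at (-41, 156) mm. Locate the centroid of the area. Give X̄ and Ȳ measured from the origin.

X̄ = 26.53 mm, Ȳ = 78.02 mm

bottom flange: A = 120 × 16 = 1920.00, centroid at (74.00, 8.00).
web: A = 14 × 140 = 1960.00, centroid at (7.00, 86.00).
top flange: A = 55 × 24 = 1320.00, centroid at (-13.50, 168.00).
ΣA = 5200.00 mm², ΣAX̄ = 137980.00 mm³, ΣAȲ = 405680.00 mm³.
X̄ = 137980.00/5200.00 = 26.53 mm; Ȳ = 405680.00/5200.00 = 78.02 mm.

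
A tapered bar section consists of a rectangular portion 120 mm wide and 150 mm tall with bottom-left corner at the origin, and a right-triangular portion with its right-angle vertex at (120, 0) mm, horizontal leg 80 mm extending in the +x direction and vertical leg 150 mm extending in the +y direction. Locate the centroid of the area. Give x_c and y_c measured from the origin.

x_c = 81.67 mm, y_c = 68.75 mm

Part | A | x̄ᵢ | ȳᵢ | A·x̄ᵢ | A·ȳᵢ
rectangular portion | 18000.00 | 60.00 | 75.00 | 1080000.00 | 1350000.00
triangular portion | 6000.00 | 146.67 | 50.00 | 880000.00 | 300000.00
Σ | 24000.00 |  |  | 1960000.00 | 1650000.00
x_c = 1960000.00 / 24000.00 = 81.67 mm
y_c = 1650000.00 / 24000.00 = 68.75 mm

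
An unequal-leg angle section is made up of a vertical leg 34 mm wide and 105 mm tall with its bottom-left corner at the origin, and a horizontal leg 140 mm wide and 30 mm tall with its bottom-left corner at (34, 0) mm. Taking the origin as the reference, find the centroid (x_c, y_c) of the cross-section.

Part | A | x̄ᵢ | ȳᵢ | A·x̄ᵢ | A·ȳᵢ
vertical leg | 3570.00 | 17.00 | 52.50 | 60690.00 | 187425.00
horizontal leg | 4200.00 | 104.00 | 15.00 | 436800.00 | 63000.00
Σ | 7770.00 |  |  | 497490.00 | 250425.00
x_c = 497490.00 / 7770.00 = 64.03 mm
y_c = 250425.00 / 7770.00 = 32.23 mm

x_c = 64.03 mm, y_c = 32.23 mm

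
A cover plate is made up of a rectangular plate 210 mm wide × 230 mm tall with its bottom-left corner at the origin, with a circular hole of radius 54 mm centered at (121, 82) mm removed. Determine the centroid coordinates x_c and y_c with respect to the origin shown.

x_c = 101.26 mm, y_c = 122.72 mm

Part | A | x̄ᵢ | ȳᵢ | A·x̄ᵢ | A·ȳᵢ
plate | 48300.00 | 105.00 | 115.00 | 5071500.00 | 5554500.00
hole | -9160.88 | 121.00 | 82.00 | -1108466.99 | -751192.50
Σ | 39139.12 |  |  | 3963033.01 | 4803307.50
x_c = 3963033.01 / 39139.12 = 101.26 mm
y_c = 4803307.50 / 39139.12 = 122.72 mm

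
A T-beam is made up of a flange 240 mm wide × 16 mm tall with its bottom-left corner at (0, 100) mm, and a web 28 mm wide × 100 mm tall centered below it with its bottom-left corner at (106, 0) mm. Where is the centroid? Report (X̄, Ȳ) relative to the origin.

X̄ = 120.00 mm, Ȳ = 83.54 mm

Part | A | x̄ᵢ | ȳᵢ | A·x̄ᵢ | A·ȳᵢ
web | 2800.00 | 120.00 | 50.00 | 336000.00 | 140000.00
flange | 3840.00 | 120.00 | 108.00 | 460800.00 | 414720.00
Σ | 6640.00 |  |  | 796800.00 | 554720.00
X̄ = 796800.00 / 6640.00 = 120.00 mm
Ȳ = 554720.00 / 6640.00 = 83.54 mm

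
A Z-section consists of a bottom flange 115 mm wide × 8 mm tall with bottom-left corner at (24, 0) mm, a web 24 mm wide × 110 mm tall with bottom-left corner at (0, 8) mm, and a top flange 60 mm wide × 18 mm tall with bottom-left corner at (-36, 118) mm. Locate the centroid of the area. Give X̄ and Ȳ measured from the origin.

X̄ = 21.59 mm, Ȳ = 66.20 mm

bottom flange: A = 115 × 8 = 920.00, centroid at (81.50, 4.00).
web: A = 24 × 110 = 2640.00, centroid at (12.00, 63.00).
top flange: A = 60 × 18 = 1080.00, centroid at (-6.00, 127.00).
ΣA = 4640.00 mm²
ΣAX̄ = (920.00)(81.50) + (2640.00)(12.00) + (1080.00)(-6.00) = 100180.00 mm³
ΣAȲ = (920.00)(4.00) + (2640.00)(63.00) + (1080.00)(127.00) = 307160.00 mm³
X̄ = 100180.00 / 4640.00 = 21.59 mm
Ȳ = 307160.00 / 4640.00 = 66.20 mm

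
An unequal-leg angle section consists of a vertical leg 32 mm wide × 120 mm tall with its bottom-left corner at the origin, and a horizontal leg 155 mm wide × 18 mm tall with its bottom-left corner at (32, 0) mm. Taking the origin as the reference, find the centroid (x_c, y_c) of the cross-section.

vertical leg: A = 32 × 120 = 3840.00, centroid at (16.00, 60.00).
horizontal leg: A = 155 × 18 = 2790.00, centroid at (109.50, 9.00).
ΣA = 6630.00 mm²
ΣAx_c = (3840.00)(16.00) + (2790.00)(109.50) = 366945.00 mm³
ΣAy_c = (3840.00)(60.00) + (2790.00)(9.00) = 255510.00 mm³
x_c = 366945.00 / 6630.00 = 55.35 mm
y_c = 255510.00 / 6630.00 = 38.54 mm

x_c = 55.35 mm, y_c = 38.54 mm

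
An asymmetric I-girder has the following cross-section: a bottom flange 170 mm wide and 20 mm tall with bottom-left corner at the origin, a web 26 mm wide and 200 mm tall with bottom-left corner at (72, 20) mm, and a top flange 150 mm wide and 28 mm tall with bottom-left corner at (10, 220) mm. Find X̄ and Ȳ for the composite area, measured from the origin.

X̄ = 85.00 mm, Ȳ = 128.19 mm

Part | A | x̄ᵢ | ȳᵢ | A·x̄ᵢ | A·ȳᵢ
bottom flange | 3400.00 | 85.00 | 10.00 | 289000.00 | 34000.00
web | 5200.00 | 85.00 | 120.00 | 442000.00 | 624000.00
top flange | 4200.00 | 85.00 | 234.00 | 357000.00 | 982800.00
Σ | 12800.00 |  |  | 1088000.00 | 1640800.00
X̄ = 1088000.00 / 12800.00 = 85.00 mm
Ȳ = 1640800.00 / 12800.00 = 128.19 mm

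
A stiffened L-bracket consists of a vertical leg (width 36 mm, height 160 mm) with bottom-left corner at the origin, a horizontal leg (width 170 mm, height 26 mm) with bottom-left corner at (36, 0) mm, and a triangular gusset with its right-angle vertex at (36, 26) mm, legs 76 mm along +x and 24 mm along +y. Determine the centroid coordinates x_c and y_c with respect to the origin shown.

x_c = 62.61 mm, y_c = 49.52 mm

vertical leg: A = 36 × 160 = 5760.00, centroid at (18.00, 80.00).
horizontal leg: A = 170 × 26 = 4420.00, centroid at (121.00, 13.00).
gusset: A = ½·76·24 = 912.00, centroid at (61.33, 34.00).
ΣA = 11092.00 mm²
ΣAx_c = (5760.00)(18.00) + (4420.00)(121.00) + (912.00)(61.33) = 694436.00 mm³
ΣAy_c = (5760.00)(80.00) + (4420.00)(13.00) + (912.00)(34.00) = 549268.00 mm³
x_c = 694436.00 / 11092.00 = 62.61 mm
y_c = 549268.00 / 11092.00 = 49.52 mm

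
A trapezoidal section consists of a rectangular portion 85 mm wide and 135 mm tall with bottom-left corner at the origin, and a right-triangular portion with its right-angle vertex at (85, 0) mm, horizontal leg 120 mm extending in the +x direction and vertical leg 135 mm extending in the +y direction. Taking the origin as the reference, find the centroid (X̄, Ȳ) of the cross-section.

X̄ = 76.64 mm, Ȳ = 58.19 mm

rectangular portion: A = 85 × 135 = 11475.00, centroid at (42.50, 67.50).
triangular portion: A = ½·120·135 = 8100.00, centroid at (125.00, 45.00).
ΣA = 19575.00 mm², ΣAX̄ = 1500187.50 mm³, ΣAȲ = 1139062.50 mm³.
X̄ = 1500187.50/19575.00 = 76.64 mm; Ȳ = 1139062.50/19575.00 = 58.19 mm.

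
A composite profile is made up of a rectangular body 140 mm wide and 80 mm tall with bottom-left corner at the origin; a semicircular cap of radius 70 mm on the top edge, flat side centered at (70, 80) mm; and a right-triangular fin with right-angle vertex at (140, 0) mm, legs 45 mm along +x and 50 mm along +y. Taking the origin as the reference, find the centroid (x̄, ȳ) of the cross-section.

x̄ = 74.78 mm, ȳ = 65.49 mm

rectangular body: A = 140 × 80 = 11200.00, centroid at (70.00, 40.00).
semicircular top: A = ½π·70² = 7696.90, centroid at (70.00, 109.71).
triangular fin: A = ½·45·50 = 1125.00, centroid at (155.00, 16.67).
ΣA = 20021.90 mm²
ΣAx̄ = (11200.00)(70.00) + (7696.90)(70.00) + (1125.00)(155.00) = 1497158.14 mm³
ΣAȳ = (11200.00)(40.00) + (7696.90)(109.71) + (1125.00)(16.67) = 1311168.83 mm³
x̄ = 1497158.14 / 20021.90 = 74.78 mm
ȳ = 1311168.83 / 20021.90 = 65.49 mm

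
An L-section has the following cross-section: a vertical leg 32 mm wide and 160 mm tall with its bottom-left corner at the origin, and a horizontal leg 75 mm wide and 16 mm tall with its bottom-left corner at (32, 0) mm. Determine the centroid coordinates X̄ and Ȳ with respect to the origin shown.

vertical leg: A = 32 × 160 = 5120.00, centroid at (16.00, 80.00).
horizontal leg: A = 75 × 16 = 1200.00, centroid at (69.50, 8.00).
ΣA = 6320.00 mm², ΣAX̄ = 165320.00 mm³, ΣAȲ = 419200.00 mm³.
X̄ = 165320.00/6320.00 = 26.16 mm; Ȳ = 419200.00/6320.00 = 66.33 mm.

X̄ = 26.16 mm, Ȳ = 66.33 mm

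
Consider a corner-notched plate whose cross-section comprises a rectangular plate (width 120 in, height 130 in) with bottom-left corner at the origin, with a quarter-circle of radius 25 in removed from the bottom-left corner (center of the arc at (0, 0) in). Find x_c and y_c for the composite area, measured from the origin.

x_c = 61.60 in, y_c = 66.77 in

plate: A = 120 × 130 = 15600.00, centroid at (60.00, 65.00).
removed quarter-circle: A = −¼π·25² = -490.87, centroid at (10.61, 10.61).
ΣA = 15109.13 in²
ΣAx_c = (15600.00)(60.00) + (-490.87)(10.61) = 930791.67 in³
ΣAy_c = (15600.00)(65.00) + (-490.87)(10.61) = 1008791.67 in³
x_c = 930791.67 / 15109.13 = 61.60 in
y_c = 1008791.67 / 15109.13 = 66.77 in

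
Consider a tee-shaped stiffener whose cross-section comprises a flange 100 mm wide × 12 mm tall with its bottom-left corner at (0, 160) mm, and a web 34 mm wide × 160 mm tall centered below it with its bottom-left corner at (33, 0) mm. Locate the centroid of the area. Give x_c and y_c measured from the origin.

x_c = 50.00 mm, y_c = 95.54 mm

web: A = 34 × 160 = 5440.00, centroid at (50.00, 80.00).
flange: A = 100 × 12 = 1200.00, centroid at (50.00, 166.00).
ΣA = 6640.00 mm², ΣAx_c = 332000.00 mm³, ΣAy_c = 634400.00 mm³.
x_c = 332000.00/6640.00 = 50.00 mm; y_c = 634400.00/6640.00 = 95.54 mm.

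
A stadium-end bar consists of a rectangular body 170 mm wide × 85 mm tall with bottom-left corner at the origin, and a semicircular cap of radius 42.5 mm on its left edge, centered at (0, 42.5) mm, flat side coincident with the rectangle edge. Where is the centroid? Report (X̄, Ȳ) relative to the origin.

rectangular body: A = 170 × 85 = 14450.00, centroid at (85.00, 42.50).
semicircular end: A = ½π·42.5² = 2837.25, centroid at (-18.04, 42.50).
ΣA = 17287.25 mm², ΣAX̄ = 1177072.92 mm³, ΣAȲ = 734708.16 mm³.
X̄ = 1177072.92/17287.25 = 68.09 mm; Ȳ = 734708.16/17287.25 = 42.50 mm.

X̄ = 68.09 mm, Ȳ = 42.50 mm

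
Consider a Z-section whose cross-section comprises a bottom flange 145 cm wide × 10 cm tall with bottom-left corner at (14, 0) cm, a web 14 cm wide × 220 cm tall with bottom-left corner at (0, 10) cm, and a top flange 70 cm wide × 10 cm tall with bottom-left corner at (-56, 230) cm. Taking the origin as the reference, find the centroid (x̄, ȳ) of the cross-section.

x̄ = 25.29 cm, ȳ = 103.51 cm

Part | A | x̄ᵢ | ȳᵢ | A·x̄ᵢ | A·ȳᵢ
bottom flange | 1450.00 | 86.50 | 5.00 | 125425.00 | 7250.00
web | 3080.00 | 7.00 | 120.00 | 21560.00 | 369600.00
top flange | 700.00 | -21.00 | 235.00 | -14700.00 | 164500.00
Σ | 5230.00 |  |  | 132285.00 | 541350.00
x̄ = 132285.00 / 5230.00 = 25.29 cm
ȳ = 541350.00 / 5230.00 = 103.51 cm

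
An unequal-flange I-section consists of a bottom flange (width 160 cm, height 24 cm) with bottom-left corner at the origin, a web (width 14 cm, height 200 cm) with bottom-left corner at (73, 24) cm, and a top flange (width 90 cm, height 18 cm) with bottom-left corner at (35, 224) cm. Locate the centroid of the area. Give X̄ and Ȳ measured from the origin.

X̄ = 80.00 cm, Ȳ = 93.31 cm

bottom flange: A = 160 × 24 = 3840.00, centroid at (80.00, 12.00).
web: A = 14 × 200 = 2800.00, centroid at (80.00, 124.00).
top flange: A = 90 × 18 = 1620.00, centroid at (80.00, 233.00).
ΣA = 8260.00 cm²
ΣAX̄ = (3840.00)(80.00) + (2800.00)(80.00) + (1620.00)(80.00) = 660800.00 cm³
ΣAȲ = (3840.00)(12.00) + (2800.00)(124.00) + (1620.00)(233.00) = 770740.00 cm³
X̄ = 660800.00 / 8260.00 = 80.00 cm
Ȳ = 770740.00 / 8260.00 = 93.31 cm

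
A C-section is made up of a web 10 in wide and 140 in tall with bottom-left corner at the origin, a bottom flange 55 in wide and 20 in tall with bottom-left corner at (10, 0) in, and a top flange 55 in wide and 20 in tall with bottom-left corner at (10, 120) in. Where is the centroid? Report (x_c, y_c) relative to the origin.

x_c = 24.86 in, y_c = 70.00 in

web: A = 10 × 140 = 1400.00, centroid at (5.00, 70.00).
bottom flange: A = 55 × 20 = 1100.00, centroid at (37.50, 10.00).
top flange: A = 55 × 20 = 1100.00, centroid at (37.50, 130.00).
ΣA = 3600.00 in², ΣAx_c = 89500.00 in³, ΣAy_c = 252000.00 in³.
x_c = 89500.00/3600.00 = 24.86 in; y_c = 252000.00/3600.00 = 70.00 in.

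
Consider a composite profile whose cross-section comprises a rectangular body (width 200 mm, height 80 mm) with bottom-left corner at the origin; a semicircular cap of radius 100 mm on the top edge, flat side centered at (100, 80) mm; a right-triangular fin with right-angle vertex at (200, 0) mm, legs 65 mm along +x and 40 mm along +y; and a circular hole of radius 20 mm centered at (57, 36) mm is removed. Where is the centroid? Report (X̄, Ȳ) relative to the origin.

X̄ = 106.68 mm, Ȳ = 79.85 mm

rectangular body: A = 200 × 80 = 16000.00, centroid at (100.00, 40.00).
semicircular top: A = ½π·100² = 15707.96, centroid at (100.00, 122.44).
triangular fin: A = ½·65·40 = 1300.00, centroid at (221.67, 13.33).
hole: A = −π·20² = -1256.64, centroid at (57.00, 36.00).
ΣA = 31751.33 mm², ΣAX̄ = 3387334.68 mm³, ΣAȲ = 2535398.13 mm³.
X̄ = 3387334.68/31751.33 = 106.68 mm; Ȳ = 2535398.13/31751.33 = 79.85 mm.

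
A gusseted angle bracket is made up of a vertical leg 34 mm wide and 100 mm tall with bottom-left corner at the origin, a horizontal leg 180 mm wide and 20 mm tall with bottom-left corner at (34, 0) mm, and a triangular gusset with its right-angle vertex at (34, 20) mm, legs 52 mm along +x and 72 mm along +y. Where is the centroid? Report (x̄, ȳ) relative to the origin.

vertical leg: A = 34 × 100 = 3400.00, centroid at (17.00, 50.00).
horizontal leg: A = 180 × 20 = 3600.00, centroid at (124.00, 10.00).
gusset: A = ½·52·72 = 1872.00, centroid at (51.33, 44.00).
ΣA = 8872.00 mm², ΣAx̄ = 600296.00 mm³, ΣAȳ = 288368.00 mm³.
x̄ = 600296.00/8872.00 = 67.66 mm; ȳ = 288368.00/8872.00 = 32.50 mm.

x̄ = 67.66 mm, ȳ = 32.50 mm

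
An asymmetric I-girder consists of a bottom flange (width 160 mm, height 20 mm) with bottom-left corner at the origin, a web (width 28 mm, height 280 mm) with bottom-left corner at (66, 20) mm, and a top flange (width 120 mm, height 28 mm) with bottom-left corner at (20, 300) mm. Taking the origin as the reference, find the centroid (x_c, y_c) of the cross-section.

Part | A | x̄ᵢ | ȳᵢ | A·x̄ᵢ | A·ȳᵢ
bottom flange | 3200.00 | 80.00 | 10.00 | 256000.00 | 32000.00
web | 7840.00 | 80.00 | 160.00 | 627200.00 | 1254400.00
top flange | 3360.00 | 80.00 | 314.00 | 268800.00 | 1055040.00
Σ | 14400.00 |  |  | 1152000.00 | 2341440.00
x_c = 1152000.00 / 14400.00 = 80.00 mm
y_c = 2341440.00 / 14400.00 = 162.60 mm

x_c = 80.00 mm, y_c = 162.60 mm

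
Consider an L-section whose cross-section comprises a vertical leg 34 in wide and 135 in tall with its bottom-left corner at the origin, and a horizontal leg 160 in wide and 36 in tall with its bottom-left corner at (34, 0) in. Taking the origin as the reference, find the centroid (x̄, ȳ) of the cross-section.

vertical leg: A = 34 × 135 = 4590.00, centroid at (17.00, 67.50).
horizontal leg: A = 160 × 36 = 5760.00, centroid at (114.00, 18.00).
ΣA = 10350.00 in², ΣAx̄ = 734670.00 in³, ΣAȳ = 413505.00 in³.
x̄ = 734670.00/10350.00 = 70.98 in; ȳ = 413505.00/10350.00 = 39.95 in.

x̄ = 70.98 in, ȳ = 39.95 in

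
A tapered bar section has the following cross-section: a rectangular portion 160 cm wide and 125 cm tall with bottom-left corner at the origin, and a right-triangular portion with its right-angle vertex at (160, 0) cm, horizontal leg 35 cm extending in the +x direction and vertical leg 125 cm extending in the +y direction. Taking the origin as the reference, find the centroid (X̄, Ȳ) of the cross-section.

rectangular portion: A = 160 × 125 = 20000.00, centroid at (80.00, 62.50).
triangular portion: A = ½·35·125 = 2187.50, centroid at (171.67, 41.67).
ΣA = 22187.50 cm², ΣAX̄ = 1975520.83 cm³, ΣAȲ = 1341145.83 cm³.
X̄ = 1975520.83/22187.50 = 89.04 cm; Ȳ = 1341145.83/22187.50 = 60.45 cm.

X̄ = 89.04 cm, Ȳ = 60.45 cm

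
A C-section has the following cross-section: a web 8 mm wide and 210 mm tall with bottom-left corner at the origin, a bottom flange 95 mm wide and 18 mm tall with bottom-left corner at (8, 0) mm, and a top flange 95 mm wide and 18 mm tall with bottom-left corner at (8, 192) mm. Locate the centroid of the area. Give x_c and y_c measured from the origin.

x_c = 38.54 mm, y_c = 105.00 mm

web: A = 8 × 210 = 1680.00, centroid at (4.00, 105.00).
bottom flange: A = 95 × 18 = 1710.00, centroid at (55.50, 9.00).
top flange: A = 95 × 18 = 1710.00, centroid at (55.50, 201.00).
ΣA = 5100.00 mm², ΣAx_c = 196530.00 mm³, ΣAy_c = 535500.00 mm³.
x_c = 196530.00/5100.00 = 38.54 mm; y_c = 535500.00/5100.00 = 105.00 mm.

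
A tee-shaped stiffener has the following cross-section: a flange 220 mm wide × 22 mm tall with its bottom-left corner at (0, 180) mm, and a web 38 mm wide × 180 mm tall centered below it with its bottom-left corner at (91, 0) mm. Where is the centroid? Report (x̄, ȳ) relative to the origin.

x̄ = 110.00 mm, ȳ = 131.85 mm

web: A = 38 × 180 = 6840.00, centroid at (110.00, 90.00).
flange: A = 220 × 22 = 4840.00, centroid at (110.00, 191.00).
ΣA = 11680.00 mm², ΣAx̄ = 1284800.00 mm³, ΣAȳ = 1540040.00 mm³.
x̄ = 1284800.00/11680.00 = 110.00 mm; ȳ = 1540040.00/11680.00 = 131.85 mm.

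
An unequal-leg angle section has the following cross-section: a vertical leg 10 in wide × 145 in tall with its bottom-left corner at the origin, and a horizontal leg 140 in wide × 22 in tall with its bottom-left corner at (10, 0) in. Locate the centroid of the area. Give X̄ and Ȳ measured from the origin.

vertical leg: A = 10 × 145 = 1450.00, centroid at (5.00, 72.50).
horizontal leg: A = 140 × 22 = 3080.00, centroid at (80.00, 11.00).
ΣA = 4530.00 in², ΣAX̄ = 253650.00 in³, ΣAȲ = 139005.00 in³.
X̄ = 253650.00/4530.00 = 55.99 in; Ȳ = 139005.00/4530.00 = 30.69 in.

X̄ = 55.99 in, Ȳ = 30.69 in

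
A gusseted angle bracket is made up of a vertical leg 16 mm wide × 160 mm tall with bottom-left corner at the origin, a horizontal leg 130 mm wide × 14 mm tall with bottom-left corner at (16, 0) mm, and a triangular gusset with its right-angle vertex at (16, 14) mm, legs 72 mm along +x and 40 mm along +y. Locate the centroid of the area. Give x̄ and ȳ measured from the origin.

x̄ = 38.75 mm, ȳ = 44.14 mm

vertical leg: A = 16 × 160 = 2560.00, centroid at (8.00, 80.00).
horizontal leg: A = 130 × 14 = 1820.00, centroid at (81.00, 7.00).
gusset: A = ½·72·40 = 1440.00, centroid at (40.00, 27.33).
ΣA = 5820.00 mm², ΣAx̄ = 225500.00 mm³, ΣAȳ = 256900.00 mm³.
x̄ = 225500.00/5820.00 = 38.75 mm; ȳ = 256900.00/5820.00 = 44.14 mm.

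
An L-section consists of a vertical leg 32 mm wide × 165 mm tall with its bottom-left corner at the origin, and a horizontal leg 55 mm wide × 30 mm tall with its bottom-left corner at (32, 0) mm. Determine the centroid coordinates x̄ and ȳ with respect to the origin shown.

vertical leg: A = 32 × 165 = 5280.00, centroid at (16.00, 82.50).
horizontal leg: A = 55 × 30 = 1650.00, centroid at (59.50, 15.00).
ΣA = 6930.00 mm², ΣAx̄ = 182655.00 mm³, ΣAȳ = 460350.00 mm³.
x̄ = 182655.00/6930.00 = 26.36 mm; ȳ = 460350.00/6930.00 = 66.43 mm.

x̄ = 26.36 mm, ȳ = 66.43 mm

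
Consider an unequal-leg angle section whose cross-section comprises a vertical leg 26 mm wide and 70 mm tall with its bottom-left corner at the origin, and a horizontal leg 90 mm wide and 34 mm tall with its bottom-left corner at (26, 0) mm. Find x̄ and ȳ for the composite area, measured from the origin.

vertical leg: A = 26 × 70 = 1820.00, centroid at (13.00, 35.00).
horizontal leg: A = 90 × 34 = 3060.00, centroid at (71.00, 17.00).
ΣA = 4880.00 mm²
ΣAx̄ = (1820.00)(13.00) + (3060.00)(71.00) = 240920.00 mm³
ΣAȳ = (1820.00)(35.00) + (3060.00)(17.00) = 115720.00 mm³
x̄ = 240920.00 / 4880.00 = 49.37 mm
ȳ = 115720.00 / 4880.00 = 23.71 mm

x̄ = 49.37 mm, ȳ = 23.71 mm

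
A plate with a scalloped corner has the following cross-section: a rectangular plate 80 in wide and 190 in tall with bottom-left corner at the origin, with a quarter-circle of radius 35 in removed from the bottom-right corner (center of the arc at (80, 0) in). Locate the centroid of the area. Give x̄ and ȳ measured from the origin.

plate: A = 80 × 190 = 15200.00, centroid at (40.00, 95.00).
removed quarter-circle: A = −¼π·35² = -962.11, centroid at (65.15, 14.85).
ΣA = 14237.89 in², ΣAx̄ = 545322.65 in³, ΣAȳ = 1429708.33 in³.
x̄ = 545322.65/14237.89 = 38.30 in; ȳ = 1429708.33/14237.89 = 100.42 in.

x̄ = 38.30 in, ȳ = 100.42 in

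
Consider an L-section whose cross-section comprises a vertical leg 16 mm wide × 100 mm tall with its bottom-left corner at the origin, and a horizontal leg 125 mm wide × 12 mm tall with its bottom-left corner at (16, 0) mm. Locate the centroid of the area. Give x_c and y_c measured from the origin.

vertical leg: A = 16 × 100 = 1600.00, centroid at (8.00, 50.00).
horizontal leg: A = 125 × 12 = 1500.00, centroid at (78.50, 6.00).
ΣA = 3100.00 mm²
ΣAx_c = (1600.00)(8.00) + (1500.00)(78.50) = 130550.00 mm³
ΣAy_c = (1600.00)(50.00) + (1500.00)(6.00) = 89000.00 mm³
x_c = 130550.00 / 3100.00 = 42.11 mm
y_c = 89000.00 / 3100.00 = 28.71 mm

x_c = 42.11 mm, y_c = 28.71 mm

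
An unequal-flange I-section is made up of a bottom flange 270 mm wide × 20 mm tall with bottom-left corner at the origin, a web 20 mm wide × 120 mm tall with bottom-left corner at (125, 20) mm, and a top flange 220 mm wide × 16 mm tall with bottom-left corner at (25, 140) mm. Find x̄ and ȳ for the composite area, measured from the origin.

Part | A | x̄ᵢ | ȳᵢ | A·x̄ᵢ | A·ȳᵢ
bottom flange | 5400.00 | 135.00 | 10.00 | 729000.00 | 54000.00
web | 2400.00 | 135.00 | 80.00 | 324000.00 | 192000.00
top flange | 3520.00 | 135.00 | 148.00 | 475200.00 | 520960.00
Σ | 11320.00 |  |  | 1528200.00 | 766960.00
x̄ = 1528200.00 / 11320.00 = 135.00 mm
ȳ = 766960.00 / 11320.00 = 67.75 mm

x̄ = 135.00 mm, ȳ = 67.75 mm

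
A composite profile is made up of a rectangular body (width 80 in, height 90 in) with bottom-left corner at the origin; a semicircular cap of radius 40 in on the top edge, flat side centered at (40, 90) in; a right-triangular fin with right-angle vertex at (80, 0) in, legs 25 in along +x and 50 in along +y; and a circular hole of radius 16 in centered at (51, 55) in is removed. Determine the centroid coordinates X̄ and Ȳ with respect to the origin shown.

Part | A | x̄ᵢ | ȳᵢ | A·x̄ᵢ | A·ȳᵢ
rectangular body | 7200.00 | 40.00 | 45.00 | 288000.00 | 324000.00
semicircular top | 2513.27 | 40.00 | 106.98 | 100530.96 | 268861.34
triangular fin | 625.00 | 88.33 | 16.67 | 55208.33 | 10416.67
hole | -804.25 | 51.00 | 55.00 | -41016.63 | -44233.62
Σ | 9534.03 |  |  | 402722.66 | 559044.38
X̄ = 402722.66 / 9534.03 = 42.24 in
Ȳ = 559044.38 / 9534.03 = 58.64 in

X̄ = 42.24 in, Ȳ = 58.64 in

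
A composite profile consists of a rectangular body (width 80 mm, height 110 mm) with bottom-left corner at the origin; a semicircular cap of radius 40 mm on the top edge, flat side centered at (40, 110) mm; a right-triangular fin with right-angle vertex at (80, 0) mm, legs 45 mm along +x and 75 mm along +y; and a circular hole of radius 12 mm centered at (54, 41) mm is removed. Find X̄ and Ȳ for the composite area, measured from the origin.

Part | A | x̄ᵢ | ȳᵢ | A·x̄ᵢ | A·ȳᵢ
rectangular body | 8800.00 | 40.00 | 55.00 | 352000.00 | 484000.00
semicircular top | 2513.27 | 40.00 | 126.98 | 100530.96 | 319126.82
triangular fin | 1687.50 | 95.00 | 25.00 | 160312.50 | 42187.50
hole | -452.39 | 54.00 | 41.00 | -24429.02 | -18547.96
Σ | 12548.38 |  |  | 588414.44 | 826766.36
X̄ = 588414.44 / 12548.38 = 46.89 mm
Ȳ = 826766.36 / 12548.38 = 65.89 mm

X̄ = 46.89 mm, Ȳ = 65.89 mm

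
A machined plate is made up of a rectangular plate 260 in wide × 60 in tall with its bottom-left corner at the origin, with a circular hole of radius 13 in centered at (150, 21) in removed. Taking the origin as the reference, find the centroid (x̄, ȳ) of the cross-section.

x̄ = 129.30 in, ȳ = 30.32 in

Part | A | x̄ᵢ | ȳᵢ | A·x̄ᵢ | A·ȳᵢ
plate | 15600.00 | 130.00 | 30.00 | 2028000.00 | 468000.00
hole | -530.93 | 150.00 | 21.00 | -79639.37 | -11149.51
Σ | 15069.07 |  |  | 1948360.63 | 456850.49
x̄ = 1948360.63 / 15069.07 = 129.30 in
ȳ = 456850.49 / 15069.07 = 30.32 in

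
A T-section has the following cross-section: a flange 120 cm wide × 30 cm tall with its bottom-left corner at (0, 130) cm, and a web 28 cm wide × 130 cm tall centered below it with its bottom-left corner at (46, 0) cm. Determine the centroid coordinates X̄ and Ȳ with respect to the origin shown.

Part | A | x̄ᵢ | ȳᵢ | A·x̄ᵢ | A·ȳᵢ
web | 3640.00 | 60.00 | 65.00 | 218400.00 | 236600.00
flange | 3600.00 | 60.00 | 145.00 | 216000.00 | 522000.00
Σ | 7240.00 |  |  | 434400.00 | 758600.00
X̄ = 434400.00 / 7240.00 = 60.00 cm
Ȳ = 758600.00 / 7240.00 = 104.78 cm

X̄ = 60.00 cm, Ȳ = 104.78 cm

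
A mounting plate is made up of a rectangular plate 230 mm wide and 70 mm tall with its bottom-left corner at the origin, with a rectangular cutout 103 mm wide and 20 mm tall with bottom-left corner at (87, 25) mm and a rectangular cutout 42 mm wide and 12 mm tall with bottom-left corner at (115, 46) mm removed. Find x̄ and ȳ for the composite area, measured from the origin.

plate: A = 230 × 70 = 16100.00, centroid at (115.00, 35.00).
hole 1: A = −(103 × 20) = -2060.00, centroid at (138.50, 35.00).
hole 2: A = −(42 × 12) = -504.00, centroid at (136.00, 52.00).
ΣA = 13536.00 mm²
ΣAx̄ = (16100.00)(115.00) + (-2060.00)(138.50) + (-504.00)(136.00) = 1497646.00 mm³
ΣAȳ = (16100.00)(35.00) + (-2060.00)(35.00) + (-504.00)(52.00) = 465192.00 mm³
x̄ = 1497646.00 / 13536.00 = 110.64 mm
ȳ = 465192.00 / 13536.00 = 34.37 mm

x̄ = 110.64 mm, ȳ = 34.37 mm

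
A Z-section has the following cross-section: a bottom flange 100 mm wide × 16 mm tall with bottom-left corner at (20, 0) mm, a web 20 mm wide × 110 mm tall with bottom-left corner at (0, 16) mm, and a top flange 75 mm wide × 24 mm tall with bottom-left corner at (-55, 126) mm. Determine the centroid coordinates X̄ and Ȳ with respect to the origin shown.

X̄ = 18.30 mm, Ȳ = 74.54 mm

bottom flange: A = 100 × 16 = 1600.00, centroid at (70.00, 8.00).
web: A = 20 × 110 = 2200.00, centroid at (10.00, 71.00).
top flange: A = 75 × 24 = 1800.00, centroid at (-17.50, 138.00).
ΣA = 5600.00 mm², ΣAX̄ = 102500.00 mm³, ΣAȲ = 417400.00 mm³.
X̄ = 102500.00/5600.00 = 18.30 mm; Ȳ = 417400.00/5600.00 = 74.54 mm.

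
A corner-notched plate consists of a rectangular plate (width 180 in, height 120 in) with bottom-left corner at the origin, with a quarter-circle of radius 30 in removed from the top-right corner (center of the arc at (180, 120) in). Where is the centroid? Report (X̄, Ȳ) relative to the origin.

Part | A | x̄ᵢ | ȳᵢ | A·x̄ᵢ | A·ȳᵢ
plate | 21600.00 | 90.00 | 60.00 | 1944000.00 | 1296000.00
removed quarter-circle | -706.86 | 167.27 | 107.27 | -118234.50 | -75823.00
Σ | 20893.14 |  |  | 1825765.50 | 1220177.00
X̄ = 1825765.50 / 20893.14 = 87.39 in
Ȳ = 1220177.00 / 20893.14 = 58.40 in

X̄ = 87.39 in, Ȳ = 58.40 in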